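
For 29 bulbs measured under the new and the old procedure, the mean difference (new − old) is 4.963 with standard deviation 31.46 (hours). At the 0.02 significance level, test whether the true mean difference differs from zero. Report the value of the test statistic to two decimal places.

0.85

H0: μ_d = 0; H1: μ_d ≠ 0 (paired t-test on the differences, two-sided).
t = d̄/(s_d/√n) = 4.963/(31.46/√29) = 0.85
df = n − 1 = 28
Two-sided p-value ≈ 0.403
Since p ≈ 0.403 > α = 0.02, fail to reject H0; the evidence is not statistically significant.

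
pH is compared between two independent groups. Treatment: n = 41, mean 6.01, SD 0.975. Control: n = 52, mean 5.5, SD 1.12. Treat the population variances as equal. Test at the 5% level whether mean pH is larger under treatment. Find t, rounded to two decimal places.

2.31

Let group 1 = treatment, group 2 = control. H0: μ_1 = μ_2; H1: μ_1 > μ_2 (two-sample pooled-variance t-test, right-tailed).
s_p² = [(41−1)·0.975² + (52−1)·1.12²]/(41+52−2) = 1.12087
t = (6.01 − 5.5)/√[1.12087·(1/41 + 1/52)] = 2.31
df = n₁ + n₂ − 2 = 91
p-value = P(T ≥ 2.31) ≈ 0.0117
Since p ≈ 0.0117 < α = 0.05, reject H0; the data support H1.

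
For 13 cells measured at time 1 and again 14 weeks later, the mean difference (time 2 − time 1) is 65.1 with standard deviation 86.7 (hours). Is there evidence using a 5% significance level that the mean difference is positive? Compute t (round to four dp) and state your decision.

t = 2.7073; reject H0

H0: μ_d = 0; H1: μ_d > 0 (paired t-test on the differences, right-tailed).
t = d̄/(s_d/√n) = 65.1/(86.7/√13) = 2.7073
df = n − 1 = 12
p-value = P(T ≥ 2.7073) ≈ 0.0095
Since p ≈ 0.0095 < α = 0.05, reject H0; the data support H1.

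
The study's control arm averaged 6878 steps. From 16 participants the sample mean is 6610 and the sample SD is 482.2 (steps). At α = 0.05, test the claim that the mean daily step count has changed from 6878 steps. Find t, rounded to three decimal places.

H0: μ = 6878; H1: μ ≠ 6878 (one-sample t-test, two-sided).
t = (x̄ − μ₀)/(s/√n) = (6610 − 6878)/(482.2/√16) = -2.223
df = n − 1 = 15
Two-sided p-value ≈ 0.042
Since p ≈ 0.042 < α = 0.05, reject H0; the evidence is statistically significant.

-2.223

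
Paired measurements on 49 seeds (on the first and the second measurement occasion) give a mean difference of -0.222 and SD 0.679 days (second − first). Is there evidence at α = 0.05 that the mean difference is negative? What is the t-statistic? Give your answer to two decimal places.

-2.29

H0: μ_d = 0; H1: μ_d < 0 (paired t-test on the differences, left-tailed).
t = d̄/(s_d/√n) = -0.222/(0.679/√49) = -2.29
df = n − 1 = 48
p-value = P(T ≤ -2.29) ≈ 0.013
Since p ≈ 0.013 < α = 0.05, reject H0; the data support H1.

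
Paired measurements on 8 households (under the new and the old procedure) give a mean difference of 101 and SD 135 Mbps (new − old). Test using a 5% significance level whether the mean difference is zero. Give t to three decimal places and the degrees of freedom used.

H0: μ_d = 0; H1: μ_d ≠ 0 (paired t-test on the differences, two-sided).
t = d̄/(s_d/√n) = 101/(135/√8) = 2.116
df = n − 1 = 7
Two-sided p-value ≈ 0.0721
Since p ≈ 0.0721 > α = 0.05, fail to reject H0; the data do not provide sufficient evidence against H0.

t = 2.116, df = 7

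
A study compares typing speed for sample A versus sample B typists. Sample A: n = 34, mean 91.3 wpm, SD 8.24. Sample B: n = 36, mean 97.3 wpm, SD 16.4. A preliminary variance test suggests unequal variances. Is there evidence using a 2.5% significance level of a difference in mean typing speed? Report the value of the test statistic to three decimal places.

Let group 1 = sample A, group 2 = sample B. H0: μ_1 = μ_2; H1: μ_1 ≠ μ_2 (Welch's two-sample t-test, two-sided).
t = (x̄_1 − x̄_2)/√(s_1²/n_1 + s_2²/n_2) = (91.3 − 97.3)/√(8.24²/34 + 16.4²/36) = -1.950
Welch–Satterthwaite df ≈ 52.25
Two-sided p-value ≈ 0.057
Since p ≈ 0.057 > α = 0.025, fail to reject H0; the data do not provide sufficient evidence against H0.

-1.950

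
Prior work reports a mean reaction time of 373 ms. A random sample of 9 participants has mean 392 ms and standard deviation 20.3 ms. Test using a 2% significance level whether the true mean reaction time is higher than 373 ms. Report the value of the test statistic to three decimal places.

H0: μ = 373; H1: μ > 373 (one-sample t-test, right-tailed).
t = (x̄ − μ₀)/(s/√n) = (392 − 373)/(20.3/√9) = 2.808
df = n − 1 = 8
p-value = P(T ≥ 2.808) ≈ 0.011
Since p ≈ 0.011 < α = 0.02, reject H0; the evidence is statistically significant.

2.808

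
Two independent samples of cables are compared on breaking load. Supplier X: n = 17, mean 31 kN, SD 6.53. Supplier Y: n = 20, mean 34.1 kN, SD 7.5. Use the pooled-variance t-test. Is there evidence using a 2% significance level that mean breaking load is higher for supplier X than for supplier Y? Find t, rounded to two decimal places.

Let group 1 = supplier X, group 2 = supplier Y. H0: μ_1 = μ_2; H1: μ_1 > μ_2 (two-sample pooled-variance t-test, right-tailed).
s_p² = [(17−1)·6.53² + (20−1)·7.5²]/(17+20−2) = 50.0287
t = (31 − 34.1)/√[50.0287·(1/17 + 1/20)] = -1.33
df = n₁ + n₂ − 2 = 35
p-value = P(T ≥ -1.33) ≈ 0.904
Since p ≈ 0.904 > α = 0.02, fail to reject H0; the evidence is not statistically significant.

-1.33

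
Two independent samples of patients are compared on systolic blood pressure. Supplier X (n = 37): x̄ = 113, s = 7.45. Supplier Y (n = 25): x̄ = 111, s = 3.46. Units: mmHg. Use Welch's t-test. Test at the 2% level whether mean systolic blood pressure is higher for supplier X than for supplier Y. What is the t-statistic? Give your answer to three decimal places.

1.422

Let group 1 = supplier X, group 2 = supplier Y. H0: μ_1 = μ_2; H1: μ_1 > μ_2 (Welch's two-sample t-test, right-tailed).
t = (x̄_1 − x̄_2)/√(s_1²/n_1 + s_2²/n_2) = (113 − 111)/√(7.45²/37 + 3.46²/25) = 1.422
Welch–Satterthwaite df ≈ 54.35
p-value = P(T ≥ 1.422) ≈ 0.0804
Since p ≈ 0.0804 > α = 0.02, fail to reject H0; the evidence is not statistically significant.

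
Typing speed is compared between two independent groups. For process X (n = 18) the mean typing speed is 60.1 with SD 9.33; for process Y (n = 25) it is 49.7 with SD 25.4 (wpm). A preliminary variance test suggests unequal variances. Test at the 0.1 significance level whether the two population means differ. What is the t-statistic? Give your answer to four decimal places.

1.8788

Let group 1 = process X, group 2 = process Y. H0: μ_1 = μ_2; H1: μ_1 ≠ μ_2 (Welch's two-sample t-test, two-sided).
t = (x̄_1 − x̄_2)/√(s_1²/n_1 + s_2²/n_2) = (60.1 − 49.7)/√(9.33²/18 + 25.4²/25) = 1.8788
Welch–Satterthwaite df ≈ 32.24
Two-sided p-value ≈ 0.069
Since p ≈ 0.069 < α = 0.1, reject H0; the evidence is statistically significant.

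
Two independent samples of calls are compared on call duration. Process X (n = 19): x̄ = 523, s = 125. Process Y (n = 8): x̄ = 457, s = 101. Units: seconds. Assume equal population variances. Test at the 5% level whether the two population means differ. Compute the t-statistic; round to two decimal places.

1.32

Let group 1 = process X, group 2 = process Y. H0: μ_1 = μ_2; H1: μ_1 ≠ μ_2 (two-sample pooled-variance t-test, two-sided).
s_p² = [(19−1)·125² + (8−1)·101²]/(19+8−2) = 14106.3
t = (523 − 457)/√[14106.3·(1/19 + 1/8)] = 1.32
df = n₁ + n₂ − 2 = 25
Two-sided p-value ≈ 0.199
Since p ≈ 0.199 > α = 0.05, fail to reject H0; the data do not provide sufficient evidence against H0.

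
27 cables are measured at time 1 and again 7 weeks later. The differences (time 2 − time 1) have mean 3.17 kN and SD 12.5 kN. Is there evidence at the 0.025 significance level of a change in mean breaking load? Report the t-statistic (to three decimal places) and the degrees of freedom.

H0: μ_d = 0; H1: μ_d ≠ 0 (paired t-test on the differences, two-sided).
t = d̄/(s_d/√n) = 3.17/(12.5/√27) = 1.318
df = n − 1 = 26
Two-sided p-value ≈ 0.1991
Since p ≈ 0.1991 > α = 0.025, fail to reject H0; the evidence is not statistically significant.

t = 1.318, df = 26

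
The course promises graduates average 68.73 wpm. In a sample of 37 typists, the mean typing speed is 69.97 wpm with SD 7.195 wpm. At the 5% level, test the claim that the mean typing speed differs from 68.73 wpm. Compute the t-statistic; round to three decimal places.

1.048

H0: μ = 68.73; H1: μ ≠ 68.73 (one-sample t-test, two-sided).
t = (x̄ − μ₀)/(s/√n) = (69.97 − 68.73)/(7.195/√37) = 1.048
df = n − 1 = 36
Two-sided p-value ≈ 0.301
Since p ≈ 0.301 > α = 0.05, fail to reject H0; the data do not provide sufficient evidence against H0.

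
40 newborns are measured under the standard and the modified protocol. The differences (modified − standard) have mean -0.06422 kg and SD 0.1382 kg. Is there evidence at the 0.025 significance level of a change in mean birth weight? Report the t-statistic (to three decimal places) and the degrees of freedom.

t = -2.939, df = 39

H0: μ_d = 0; H1: μ_d ≠ 0 (paired t-test on the differences, two-sided).
t = d̄/(s_d/√n) = -0.06422/(0.1382/√40) = -2.939
df = n − 1 = 39
Two-sided p-value ≈ 0.0055
Since p ≈ 0.0055 < α = 0.025, reject H0; the data support H1.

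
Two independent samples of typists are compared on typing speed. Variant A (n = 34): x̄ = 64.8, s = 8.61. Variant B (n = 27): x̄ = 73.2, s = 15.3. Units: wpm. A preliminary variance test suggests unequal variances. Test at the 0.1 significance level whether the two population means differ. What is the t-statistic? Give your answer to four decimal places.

-2.5501

Let group 1 = variant A, group 2 = variant B. H0: μ_1 = μ_2; H1: μ_1 ≠ μ_2 (Welch's two-sample t-test, two-sided).
t = (x̄_1 − x̄_2)/√(s_1²/n_1 + s_2²/n_2) = (64.8 − 73.2)/√(8.61²/34 + 15.3²/27) = -2.5501
Welch–Satterthwaite df ≈ 38.79
Two-sided p-value ≈ 0.015
Since p ≈ 0.015 < α = 0.1, reject H0; the evidence is statistically significant.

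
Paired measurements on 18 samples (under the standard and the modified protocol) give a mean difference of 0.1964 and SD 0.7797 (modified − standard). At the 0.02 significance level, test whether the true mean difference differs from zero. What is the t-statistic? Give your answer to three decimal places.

1.069

H0: μ_d = 0; H1: μ_d ≠ 0 (paired t-test on the differences, two-sided).
t = d̄/(s_d/√n) = 0.1964/(0.7797/√18) = 1.069
df = n − 1 = 17
Two-sided p-value ≈ 0.300
Since p ≈ 0.300 > α = 0.02, fail to reject H0; the data do not provide sufficient evidence against H0.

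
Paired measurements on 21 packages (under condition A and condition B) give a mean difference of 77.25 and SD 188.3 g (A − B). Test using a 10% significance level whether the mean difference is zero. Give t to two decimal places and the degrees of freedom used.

H0: μ_d = 0; H1: μ_d ≠ 0 (paired t-test on the differences, two-sided).
t = d̄/(s_d/√n) = 77.25/(188.3/√21) = 1.88
df = n − 1 = 20
Two-sided p-value ≈ 0.075
Since p ≈ 0.075 < α = 0.1, reject H0; the data support H1.

t = 1.88, df = 20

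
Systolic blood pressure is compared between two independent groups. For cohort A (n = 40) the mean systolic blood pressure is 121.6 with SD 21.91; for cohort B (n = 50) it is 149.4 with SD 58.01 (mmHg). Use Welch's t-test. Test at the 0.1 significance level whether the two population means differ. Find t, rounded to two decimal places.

Let group 1 = cohort A, group 2 = cohort B. H0: μ_1 = μ_2; H1: μ_1 ≠ μ_2 (Welch's two-sample t-test, two-sided).
t = (x̄_1 − x̄_2)/√(s_1²/n_1 + s_2²/n_2) = (121.6 − 149.4)/√(21.91²/40 + 58.01²/50) = -3.12
Welch–Satterthwaite df ≈ 65.42
Two-sided p-value ≈ 0.0027
Since p ≈ 0.0027 < α = 0.1, reject H0; the evidence is statistically significant.

-3.12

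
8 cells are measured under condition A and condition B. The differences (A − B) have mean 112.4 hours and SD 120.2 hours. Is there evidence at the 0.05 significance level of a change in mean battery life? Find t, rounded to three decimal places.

H0: μ_d = 0; H1: μ_d ≠ 0 (paired t-test on the differences, two-sided).
t = d̄/(s_d/√n) = 112.4/(120.2/√8) = 2.645
df = n − 1 = 7
Two-sided p-value ≈ 0.033
Since p ≈ 0.033 < α = 0.05, reject H0; the data support H1.

2.645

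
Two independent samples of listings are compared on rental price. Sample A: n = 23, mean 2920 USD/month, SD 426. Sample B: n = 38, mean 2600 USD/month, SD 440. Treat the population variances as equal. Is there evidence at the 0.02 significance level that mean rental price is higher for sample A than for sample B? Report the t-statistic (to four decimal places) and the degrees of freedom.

Let group 1 = sample A, group 2 = sample B. H0: μ_1 = μ_2; H1: μ_1 > μ_2 (two-sample pooled-variance t-test, right-tailed).
s_p² = [(23−1)·426² + (38−1)·440²]/(23+38−2) = 189079
t = (2920 − 2600)/√[189079·(1/23 + 1/38)] = 2.7856
df = n₁ + n₂ − 2 = 59
p-value = P(T ≥ 2.7856) ≈ 0.004
Since p ≈ 0.004 < α = 0.02, reject H0; the evidence is statistically significant.

t = 2.7856, df = 59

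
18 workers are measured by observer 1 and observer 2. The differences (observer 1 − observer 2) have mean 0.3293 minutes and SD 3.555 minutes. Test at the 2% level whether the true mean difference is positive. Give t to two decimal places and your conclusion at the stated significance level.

H0: μ_d = 0; H1: μ_d > 0 (paired t-test on the differences, right-tailed).
t = d̄/(s_d/√n) = 0.3293/(3.555/√18) = 0.39
df = n − 1 = 17
p-value = P(T ≥ 0.39) ≈ 0.3496
Since p ≈ 0.3496 > α = 0.02, fail to reject H0; the evidence is not statistically significant.

t = 0.39; fail to reject H0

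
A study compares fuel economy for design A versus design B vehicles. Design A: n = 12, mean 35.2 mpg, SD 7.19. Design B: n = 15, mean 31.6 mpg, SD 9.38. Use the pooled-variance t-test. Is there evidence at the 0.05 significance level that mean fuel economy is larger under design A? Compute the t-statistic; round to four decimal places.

Let group 1 = design A, group 2 = design B. H0: μ_1 = μ_2; H1: μ_1 > μ_2 (two-sample pooled-variance t-test, right-tailed).
s_p² = [(12−1)·7.19² + (15−1)·9.38²]/(12+15−2) = 72.0175
t = (35.2 − 31.6)/√[72.0175·(1/12 + 1/15)] = 1.0953
df = n₁ + n₂ − 2 = 25
p-value = P(T ≥ 1.0953) ≈ 0.1419
Since p ≈ 0.1419 > α = 0.05, fail to reject H0; the data do not provide sufficient evidence against H0.

1.0953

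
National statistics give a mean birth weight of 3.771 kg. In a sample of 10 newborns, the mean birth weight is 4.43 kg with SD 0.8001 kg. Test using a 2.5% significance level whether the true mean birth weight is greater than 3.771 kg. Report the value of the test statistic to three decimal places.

H0: μ = 3.771; H1: μ > 3.771 (one-sample t-test, right-tailed).
t = (x̄ − μ₀)/(s/√n) = (4.43 − 3.771)/(0.8001/√10) = 2.605
df = n − 1 = 9
p-value = P(T ≥ 2.605) ≈ 0.0143
Since p ≈ 0.0143 < α = 0.025, reject H0; the evidence is statistically significant.

2.605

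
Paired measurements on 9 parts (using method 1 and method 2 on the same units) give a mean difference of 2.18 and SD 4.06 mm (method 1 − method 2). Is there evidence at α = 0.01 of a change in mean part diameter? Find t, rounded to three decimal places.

H0: μ_d = 0; H1: μ_d ≠ 0 (paired t-test on the differences, two-sided).
t = d̄/(s_d/√n) = 2.18/(4.06/√9) = 1.611
df = n − 1 = 8
Two-sided p-value ≈ 0.146
Since p ≈ 0.146 > α = 0.01, fail to reject H0; the data do not provide sufficient evidence against H0.

1.611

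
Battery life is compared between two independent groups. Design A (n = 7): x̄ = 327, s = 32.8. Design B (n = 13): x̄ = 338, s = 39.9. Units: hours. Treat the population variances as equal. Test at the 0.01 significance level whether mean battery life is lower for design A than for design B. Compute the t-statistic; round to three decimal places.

-0.623

Let group 1 = design A, group 2 = design B. H0: μ_1 = μ_2; H1: μ_1 < μ_2 (two-sample pooled-variance t-test, left-tailed).
s_p² = [(7−1)·32.8² + (13−1)·39.9²]/(7+13−2) = 1419.95
t = (327 − 338)/√[1419.95·(1/7 + 1/13)] = -0.623
df = n₁ + n₂ − 2 = 18
p-value = P(T ≤ -0.623) ≈ 0.271
Since p ≈ 0.271 > α = 0.01, fail to reject H0; the evidence is not statistically significant.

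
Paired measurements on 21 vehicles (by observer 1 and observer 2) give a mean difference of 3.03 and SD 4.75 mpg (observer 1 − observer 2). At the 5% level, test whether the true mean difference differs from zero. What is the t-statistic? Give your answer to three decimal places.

2.923

H0: μ_d = 0; H1: μ_d ≠ 0 (paired t-test on the differences, two-sided).
t = d̄/(s_d/√n) = 3.03/(4.75/√21) = 2.923
df = n − 1 = 20
Two-sided p-value ≈ 0.008
Since p ≈ 0.008 < α = 0.05, reject H0; the data support H1.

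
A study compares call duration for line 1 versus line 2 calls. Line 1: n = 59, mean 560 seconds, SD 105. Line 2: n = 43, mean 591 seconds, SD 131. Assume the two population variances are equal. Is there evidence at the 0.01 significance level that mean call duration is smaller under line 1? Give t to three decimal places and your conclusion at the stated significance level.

Let group 1 = line 1, group 2 = line 2. H0: μ_1 = μ_2; H1: μ_1 < μ_2 (two-sample pooled-variance t-test, left-tailed).
s_p² = [(59−1)·105² + (43−1)·131²]/(59+43−2) = 13602.1
t = (560 − 591)/√[13602.1·(1/59 + 1/43)] = -1.326
df = n₁ + n₂ − 2 = 100
p-value = P(T ≤ -1.326) ≈ 0.0940
Since p ≈ 0.0940 > α = 0.01, fail to reject H0; the data do not provide sufficient evidence against H0.

t = -1.326; fail to reject H0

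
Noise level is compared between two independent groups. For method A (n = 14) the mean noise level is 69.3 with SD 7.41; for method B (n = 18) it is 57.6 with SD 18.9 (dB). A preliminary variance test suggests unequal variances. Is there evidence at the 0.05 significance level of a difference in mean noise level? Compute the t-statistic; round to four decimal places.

Let group 1 = method A, group 2 = method B. H0: μ_1 = μ_2; H1: μ_1 ≠ μ_2 (Welch's two-sample t-test, two-sided).
t = (x̄_1 − x̄_2)/√(s_1²/n_1 + s_2²/n_2) = (69.3 − 57.6)/√(7.41²/14 + 18.9²/18) = 2.3999
Welch–Satterthwaite df ≈ 23.20
Two-sided p-value ≈ 0.0248
Since p ≈ 0.0248 < α = 0.05, reject H0; the evidence is statistically significant.

2.3999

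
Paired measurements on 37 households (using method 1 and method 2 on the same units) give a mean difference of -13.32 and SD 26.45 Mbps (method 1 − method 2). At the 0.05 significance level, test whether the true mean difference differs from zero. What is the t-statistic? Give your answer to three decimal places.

-3.063

H0: μ_d = 0; H1: μ_d ≠ 0 (paired t-test on the differences, two-sided).
t = d̄/(s_d/√n) = -13.32/(26.45/√37) = -3.063
df = n − 1 = 36
Two-sided p-value ≈ 0.004
Since p ≈ 0.004 < α = 0.05, reject H0; the evidence is statistically significant.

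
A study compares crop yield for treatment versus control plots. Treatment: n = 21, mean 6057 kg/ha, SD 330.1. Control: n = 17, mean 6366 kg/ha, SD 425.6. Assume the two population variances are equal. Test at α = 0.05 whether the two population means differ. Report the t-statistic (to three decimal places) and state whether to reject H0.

Let group 1 = treatment, group 2 = control. H0: μ_1 = μ_2; H1: μ_1 ≠ μ_2 (two-sample pooled-variance t-test, two-sided).
s_p² = [(21−1)·330.1² + (17−1)·425.6²]/(21+17−2) = 141041
t = (6057 − 6366)/√[141041·(1/21 + 1/17)] = -2.522
df = n₁ + n₂ − 2 = 36
Two-sided p-value ≈ 0.0162
Since p ≈ 0.0162 < α = 0.05, reject H0; the evidence is statistically significant.

t = -2.522; reject H0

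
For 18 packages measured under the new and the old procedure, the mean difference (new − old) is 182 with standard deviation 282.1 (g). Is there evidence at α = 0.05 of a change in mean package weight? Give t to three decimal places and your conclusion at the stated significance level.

H0: μ_d = 0; H1: μ_d ≠ 0 (paired t-test on the differences, two-sided).
t = d̄/(s_d/√n) = 182/(282.1/√18) = 2.737
df = n − 1 = 17
Two-sided p-value ≈ 0.0140
Since p ≈ 0.0140 < α = 0.05, reject H0; the evidence is statistically significant.

t = 2.737; reject H0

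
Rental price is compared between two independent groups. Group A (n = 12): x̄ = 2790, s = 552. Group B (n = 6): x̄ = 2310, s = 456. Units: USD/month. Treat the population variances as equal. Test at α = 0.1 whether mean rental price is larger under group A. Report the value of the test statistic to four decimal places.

1.8324

Let group 1 = group A, group 2 = group B. H0: μ_1 = μ_2; H1: μ_1 > μ_2 (two-sample pooled-variance t-test, right-tailed).
s_p² = [(12−1)·552² + (6−1)·456²]/(12+6−2) = 274464
t = (2790 − 2310)/√[274464·(1/12 + 1/6)] = 1.8324
df = n₁ + n₂ − 2 = 16
p-value = P(T ≥ 1.8324) ≈ 0.0428
Since p ≈ 0.0428 < α = 0.1, reject H0; the data support H1.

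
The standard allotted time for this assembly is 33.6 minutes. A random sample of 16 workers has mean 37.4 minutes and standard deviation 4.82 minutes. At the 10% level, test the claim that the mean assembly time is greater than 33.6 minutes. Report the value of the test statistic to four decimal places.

3.1535

H0: μ = 33.6; H1: μ > 33.6 (one-sample t-test, right-tailed).
t = (x̄ − μ₀)/(s/√n) = (37.4 − 33.6)/(4.82/√16) = 3.1535
df = n − 1 = 15
p-value = P(T ≥ 3.1535) ≈ 0.003
Since p ≈ 0.003 < α = 0.1, reject H0; the evidence is statistically significant.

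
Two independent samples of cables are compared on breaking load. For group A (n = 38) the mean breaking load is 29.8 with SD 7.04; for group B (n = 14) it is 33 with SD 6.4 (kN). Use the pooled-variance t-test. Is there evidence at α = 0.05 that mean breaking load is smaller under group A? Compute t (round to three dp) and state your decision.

t = -1.488; fail to reject H0

Let group 1 = group A, group 2 = group B. H0: μ_1 = μ_2; H1: μ_1 < μ_2 (two-sample pooled-variance t-test, left-tailed).
s_p² = [(38−1)·7.04² + (14−1)·6.4²]/(38+14−2) = 47.3252
t = (29.8 − 33)/√[47.3252·(1/38 + 1/14)] = -1.488
df = n₁ + n₂ − 2 = 50
p-value = P(T ≤ -1.488) ≈ 0.072
Since p ≈ 0.072 > α = 0.05, fail to reject H0; the evidence is not statistically significant.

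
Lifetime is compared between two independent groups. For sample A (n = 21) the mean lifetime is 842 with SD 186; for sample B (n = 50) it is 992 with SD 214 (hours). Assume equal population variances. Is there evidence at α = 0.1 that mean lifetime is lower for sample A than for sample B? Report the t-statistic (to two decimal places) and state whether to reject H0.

t = -2.80; reject H0

Let group 1 = sample A, group 2 = sample B. H0: μ_1 = μ_2; H1: μ_1 < μ_2 (two-sample pooled-variance t-test, left-tailed).
s_p² = [(21−1)·186² + (50−1)·214²]/(21+50−2) = 42549.6
t = (842 − 992)/√[42549.6·(1/21 + 1/50)] = -2.80
df = n₁ + n₂ − 2 = 69
p-value = P(T ≤ -2.80) ≈ 0.003
Since p ≈ 0.003 < α = 0.1, reject H0; the data support H1.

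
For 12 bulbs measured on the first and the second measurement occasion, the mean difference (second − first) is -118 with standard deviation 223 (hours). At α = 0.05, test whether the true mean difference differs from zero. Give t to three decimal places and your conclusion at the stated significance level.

t = -1.833; fail to reject H0

H0: μ_d = 0; H1: μ_d ≠ 0 (paired t-test on the differences, two-sided).
t = d̄/(s_d/√n) = -118/(223/√12) = -1.833
df = n − 1 = 11
Two-sided p-value ≈ 0.094
Since p ≈ 0.094 > α = 0.05, fail to reject H0; the evidence is not statistically significant.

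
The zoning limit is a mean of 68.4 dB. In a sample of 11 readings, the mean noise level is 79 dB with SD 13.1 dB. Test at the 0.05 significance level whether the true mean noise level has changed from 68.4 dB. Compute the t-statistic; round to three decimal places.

2.684

H0: μ = 68.4; H1: μ ≠ 68.4 (one-sample t-test, two-sided).
t = (x̄ − μ₀)/(s/√n) = (79 − 68.4)/(13.1/√11) = 2.684
df = n − 1 = 10
Two-sided p-value ≈ 0.0229
Since p ≈ 0.0229 < α = 0.05, reject H0; the data support H1.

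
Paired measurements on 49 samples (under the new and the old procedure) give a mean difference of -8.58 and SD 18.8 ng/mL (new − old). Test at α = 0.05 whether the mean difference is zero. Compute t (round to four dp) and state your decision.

H0: μ_d = 0; H1: μ_d ≠ 0 (paired t-test on the differences, two-sided).
t = d̄/(s_d/√n) = -8.58/(18.8/√49) = -3.1947
df = n − 1 = 48
Two-sided p-value ≈ 0.002
Since p ≈ 0.002 < α = 0.05, reject H0; the evidence is statistically significant.

t = -3.1947; reject H0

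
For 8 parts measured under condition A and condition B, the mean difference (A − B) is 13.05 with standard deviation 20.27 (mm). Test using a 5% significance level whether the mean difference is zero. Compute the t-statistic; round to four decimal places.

H0: μ_d = 0; H1: μ_d ≠ 0 (paired t-test on the differences, two-sided).
t = d̄/(s_d/√n) = 13.05/(20.27/√8) = 1.8210
df = n − 1 = 7
Two-sided p-value ≈ 0.111
Since p ≈ 0.111 > α = 0.05, fail to reject H0; the data do not provide sufficient evidence against H0.

1.8210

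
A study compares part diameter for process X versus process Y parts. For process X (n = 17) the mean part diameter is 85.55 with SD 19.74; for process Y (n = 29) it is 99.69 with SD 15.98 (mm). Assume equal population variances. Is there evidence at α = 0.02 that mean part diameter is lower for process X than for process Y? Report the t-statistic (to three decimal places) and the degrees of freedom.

Let group 1 = process X, group 2 = process Y. H0: μ_1 = μ_2; H1: μ_1 < μ_2 (two-sample pooled-variance t-test, left-tailed).
s_p² = [(17−1)·19.74² + (29−1)·15.98²]/(17+29−2) = 304.199
t = (85.55 − 99.69)/√[304.199·(1/17 + 1/29)] = -2.654
df = n₁ + n₂ − 2 = 44
p-value = P(T ≤ -2.654) ≈ 0.0055
Since p ≈ 0.0055 < α = 0.02, reject H0; the evidence is statistically significant.

t = -2.654, df = 44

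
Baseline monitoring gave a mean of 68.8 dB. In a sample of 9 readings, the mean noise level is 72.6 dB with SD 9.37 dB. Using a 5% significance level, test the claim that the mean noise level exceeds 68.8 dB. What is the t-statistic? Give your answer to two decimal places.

1.22

H0: μ = 68.8; H1: μ > 68.8 (one-sample t-test, right-tailed).
t = (x̄ − μ₀)/(s/√n) = (72.6 − 68.8)/(9.37/√9) = 1.22
df = n − 1 = 8
p-value = P(T ≥ 1.22) ≈ 0.129
Since p ≈ 0.129 > α = 0.05, fail to reject H0; the data do not provide sufficient evidence against H0.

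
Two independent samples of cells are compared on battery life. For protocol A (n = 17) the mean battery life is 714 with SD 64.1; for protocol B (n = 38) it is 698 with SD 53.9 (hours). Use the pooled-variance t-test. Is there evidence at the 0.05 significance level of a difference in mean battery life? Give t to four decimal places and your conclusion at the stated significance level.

t = 0.9591; fail to reject H0

Let group 1 = protocol A, group 2 = protocol B. H0: μ_1 = μ_2; H1: μ_1 ≠ μ_2 (two-sample pooled-variance t-test, two-sided).
s_p² = [(17−1)·64.1² + (38−1)·53.9²]/(17+38−2) = 3268.56
t = (714 − 698)/√[3268.56·(1/17 + 1/38)] = 0.9591
df = n₁ + n₂ − 2 = 53
Two-sided p-value ≈ 0.3418
Since p ≈ 0.3418 > α = 0.05, fail to reject H0; the evidence is not statistically significant.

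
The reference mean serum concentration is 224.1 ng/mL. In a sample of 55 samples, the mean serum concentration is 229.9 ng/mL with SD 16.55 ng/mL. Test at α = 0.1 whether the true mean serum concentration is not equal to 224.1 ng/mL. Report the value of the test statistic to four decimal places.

2.5990

H0: μ = 224.1; H1: μ ≠ 224.1 (one-sample t-test, two-sided).
t = (x̄ − μ₀)/(s/√n) = (229.9 − 224.1)/(16.55/√55) = 2.5990
df = n − 1 = 54
Two-sided p-value ≈ 0.0120
Since p ≈ 0.0120 < α = 0.1, reject H0; the evidence is statistically significant.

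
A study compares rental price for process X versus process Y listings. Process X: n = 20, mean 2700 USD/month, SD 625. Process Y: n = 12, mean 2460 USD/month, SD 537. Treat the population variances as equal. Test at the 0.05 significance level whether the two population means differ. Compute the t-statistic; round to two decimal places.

1.11

Let group 1 = process X, group 2 = process Y. H0: μ_1 = μ_2; H1: μ_1 ≠ μ_2 (two-sample pooled-variance t-test, two-sided).
s_p² = [(20−1)·625² + (12−1)·537²]/(20+12−2) = 353131
t = (2700 − 2460)/√[353131·(1/20 + 1/12)] = 1.11
df = n₁ + n₂ − 2 = 30
Two-sided p-value ≈ 0.2775
Since p ≈ 0.2775 > α = 0.05, fail to reject H0; the data do not provide sufficient evidence against H0.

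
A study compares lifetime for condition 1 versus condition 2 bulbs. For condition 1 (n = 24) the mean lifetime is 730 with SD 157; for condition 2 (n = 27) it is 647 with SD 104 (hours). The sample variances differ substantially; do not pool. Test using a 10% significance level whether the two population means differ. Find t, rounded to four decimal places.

Let group 1 = condition 1, group 2 = condition 2. H0: μ_1 = μ_2; H1: μ_1 ≠ μ_2 (Welch's two-sample t-test, two-sided).
t = (x̄_1 − x̄_2)/√(s_1²/n_1 + s_2²/n_2) = (730 − 647)/√(157²/24 + 104²/27) = 2.1967
Welch–Satterthwaite df ≈ 39.17
Two-sided p-value ≈ 0.0340
Since p ≈ 0.0340 < α = 0.1, reject H0; the data support H1.

2.1967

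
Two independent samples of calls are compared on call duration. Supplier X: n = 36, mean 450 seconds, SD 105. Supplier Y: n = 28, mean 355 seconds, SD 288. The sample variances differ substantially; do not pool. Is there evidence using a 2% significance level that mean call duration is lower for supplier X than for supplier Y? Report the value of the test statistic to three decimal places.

1.662

Let group 1 = supplier X, group 2 = supplier Y. H0: μ_1 = μ_2; H1: μ_1 < μ_2 (Welch's two-sample t-test, left-tailed).
t = (x̄_1 − x̄_2)/√(s_1²/n_1 + s_2²/n_2) = (450 − 355)/√(105²/36 + 288²/28) = 1.662
Welch–Satterthwaite df ≈ 32.60
p-value = P(T ≤ 1.662) ≈ 0.9469
Since p ≈ 0.9469 > α = 0.02, fail to reject H0; the data do not provide sufficient evidence against H0.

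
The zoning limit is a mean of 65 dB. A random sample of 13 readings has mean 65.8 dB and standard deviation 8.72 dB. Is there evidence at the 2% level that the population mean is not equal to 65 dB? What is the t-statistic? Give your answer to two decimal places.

0.33

H0: μ = 65; H1: μ ≠ 65 (one-sample t-test, two-sided).
t = (x̄ − μ₀)/(s/√n) = (65.8 − 65)/(8.72/√13) = 0.33
df = n − 1 = 12
Two-sided p-value ≈ 0.747
Since p ≈ 0.747 > α = 0.02, fail to reject H0; the data do not provide sufficient evidence against H0.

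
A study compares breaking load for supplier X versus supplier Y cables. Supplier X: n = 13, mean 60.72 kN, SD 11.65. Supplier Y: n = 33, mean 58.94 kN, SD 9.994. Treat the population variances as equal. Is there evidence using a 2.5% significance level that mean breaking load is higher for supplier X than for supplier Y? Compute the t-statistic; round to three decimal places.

Let group 1 = supplier X, group 2 = supplier Y. H0: μ_1 = μ_2; H1: μ_1 > μ_2 (two-sample pooled-variance t-test, right-tailed).
s_p² = [(13−1)·11.65² + (33−1)·9.994²]/(13+33−2) = 109.655
t = (60.72 − 58.94)/√[109.655·(1/13 + 1/33)] = 0.519
df = n₁ + n₂ − 2 = 44
p-value = P(T ≥ 0.519) ≈ 0.3031
Since p ≈ 0.3031 > α = 0.025, fail to reject H0; the data do not provide sufficient evidence against H0.

0.519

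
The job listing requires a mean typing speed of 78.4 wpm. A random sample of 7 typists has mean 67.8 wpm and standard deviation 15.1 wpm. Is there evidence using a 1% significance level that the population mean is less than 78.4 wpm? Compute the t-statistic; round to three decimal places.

H0: μ = 78.4; H1: μ < 78.4 (one-sample t-test, left-tailed).
t = (x̄ − μ₀)/(s/√n) = (67.8 − 78.4)/(15.1/√7) = -1.857
df = n − 1 = 6
p-value = P(T ≤ -1.857) ≈ 0.056
Since p ≈ 0.056 > α = 0.01, fail to reject H0; the evidence is not statistically significant.

-1.857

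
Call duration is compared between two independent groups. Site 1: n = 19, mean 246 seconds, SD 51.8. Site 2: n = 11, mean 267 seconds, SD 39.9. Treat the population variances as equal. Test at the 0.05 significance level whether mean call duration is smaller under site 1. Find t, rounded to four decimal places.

Let group 1 = site 1, group 2 = site 2. H0: μ_1 = μ_2; H1: μ_1 < μ_2 (two-sample pooled-variance t-test, left-tailed).
s_p² = [(19−1)·51.8² + (11−1)·39.9²]/(19+11−2) = 2293.51
t = (246 − 267)/√[2293.51·(1/19 + 1/11)] = -1.1574
df = n₁ + n₂ − 2 = 28
p-value = P(T ≤ -1.1574) ≈ 0.1284
Since p ≈ 0.1284 > α = 0.05, fail to reject H0; the data do not provide sufficient evidence against H0.

-1.1574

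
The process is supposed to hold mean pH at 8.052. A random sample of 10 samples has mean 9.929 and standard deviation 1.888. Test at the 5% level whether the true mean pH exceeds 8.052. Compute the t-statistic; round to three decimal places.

3.144

H0: μ = 8.052; H1: μ > 8.052 (one-sample t-test, right-tailed).
t = (x̄ − μ₀)/(s/√n) = (9.929 − 8.052)/(1.888/√10) = 3.144
df = n − 1 = 9
p-value = P(T ≥ 3.144) ≈ 0.006
Since p ≈ 0.006 < α = 0.05, reject H0; the data support H1.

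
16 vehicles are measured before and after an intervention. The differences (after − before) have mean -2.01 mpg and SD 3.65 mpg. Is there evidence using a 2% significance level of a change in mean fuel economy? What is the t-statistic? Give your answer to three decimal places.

H0: μ_d = 0; H1: μ_d ≠ 0 (paired t-test on the differences, two-sided).
t = d̄/(s_d/√n) = -2.01/(3.65/√16) = -2.203
df = n − 1 = 15
Two-sided p-value ≈ 0.0437
Since p ≈ 0.0437 > α = 0.02, fail to reject H0; the data do not provide sufficient evidence against H0.

-2.203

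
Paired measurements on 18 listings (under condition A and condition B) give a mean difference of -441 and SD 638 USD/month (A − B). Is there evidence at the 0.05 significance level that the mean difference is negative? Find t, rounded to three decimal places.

H0: μ_d = 0; H1: μ_d < 0 (paired t-test on the differences, left-tailed).
t = d̄/(s_d/√n) = -441/(638/√18) = -2.933
df = n − 1 = 17
p-value = P(T ≤ -2.933) ≈ 0.005
Since p ≈ 0.005 < α = 0.05, reject H0; the evidence is statistically significant.

-2.933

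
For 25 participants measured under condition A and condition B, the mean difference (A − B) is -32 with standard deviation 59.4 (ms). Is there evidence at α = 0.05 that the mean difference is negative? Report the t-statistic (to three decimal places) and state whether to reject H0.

H0: μ_d = 0; H1: μ_d < 0 (paired t-test on the differences, left-tailed).
t = d̄/(s_d/√n) = -32/(59.4/√25) = -2.694
df = n − 1 = 24
p-value = P(T ≤ -2.694) ≈ 0.006
Since p ≈ 0.006 < α = 0.05, reject H0; the data support H1.

t = -2.694; reject H0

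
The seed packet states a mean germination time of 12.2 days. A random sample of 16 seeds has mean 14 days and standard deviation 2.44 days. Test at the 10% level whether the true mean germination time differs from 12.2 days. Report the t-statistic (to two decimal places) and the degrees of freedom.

t = 2.95, df = 15

H0: μ = 12.2; H1: μ ≠ 12.2 (one-sample t-test, two-sided).
t = (x̄ − μ₀)/(s/√n) = (14 − 12.2)/(2.44/√16) = 2.95
df = n − 1 = 15
Two-sided p-value ≈ 0.0099
Since p ≈ 0.0099 < α = 0.1, reject H0; the evidence is statistically significant.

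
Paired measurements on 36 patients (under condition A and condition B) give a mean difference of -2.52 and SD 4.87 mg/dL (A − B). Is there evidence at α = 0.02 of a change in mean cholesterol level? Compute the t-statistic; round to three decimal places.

H0: μ_d = 0; H1: μ_d ≠ 0 (paired t-test on the differences, two-sided).
t = d̄/(s_d/√n) = -2.52/(4.87/√36) = -3.105
df = n − 1 = 35
Two-sided p-value ≈ 0.0038
Since p ≈ 0.0038 < α = 0.02, reject H0; the data support H1.

-3.105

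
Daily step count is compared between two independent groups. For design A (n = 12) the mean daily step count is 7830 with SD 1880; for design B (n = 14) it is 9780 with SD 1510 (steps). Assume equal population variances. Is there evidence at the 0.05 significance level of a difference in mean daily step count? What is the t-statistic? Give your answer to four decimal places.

Let group 1 = design A, group 2 = design B. H0: μ_1 = μ_2; H1: μ_1 ≠ μ_2 (two-sample pooled-variance t-test, two-sided).
s_p² = [(12−1)·1880² + (14−1)·1510²]/(12+14−2) = 2854990
t = (7830 − 9780)/√[2854990·(1/12 + 1/14)] = -2.9336
df = n₁ + n₂ − 2 = 24
Two-sided p-value ≈ 0.007
Since p ≈ 0.007 < α = 0.05, reject H0; the evidence is statistically significant.

-2.9336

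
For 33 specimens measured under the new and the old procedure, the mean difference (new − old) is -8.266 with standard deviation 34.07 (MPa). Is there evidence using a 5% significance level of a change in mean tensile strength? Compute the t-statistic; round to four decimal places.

H0: μ_d = 0; H1: μ_d ≠ 0 (paired t-test on the differences, two-sided).
t = d̄/(s_d/√n) = -8.266/(34.07/√33) = -1.3937
df = n − 1 = 32
Two-sided p-value ≈ 0.1730
Since p ≈ 0.1730 > α = 0.05, fail to reject H0; the data do not provide sufficient evidence against H0.

-1.3937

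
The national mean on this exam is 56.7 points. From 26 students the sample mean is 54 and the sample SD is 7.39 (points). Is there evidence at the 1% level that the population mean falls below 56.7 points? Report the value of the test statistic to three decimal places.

H0: μ = 56.7; H1: μ < 56.7 (one-sample t-test, left-tailed).
t = (x̄ − μ₀)/(s/√n) = (54 − 56.7)/(7.39/√26) = -1.863
df = n − 1 = 25
p-value = P(T ≤ -1.863) ≈ 0.0371
Since p ≈ 0.0371 > α = 0.01, fail to reject H0; the evidence is not statistically significant.

-1.863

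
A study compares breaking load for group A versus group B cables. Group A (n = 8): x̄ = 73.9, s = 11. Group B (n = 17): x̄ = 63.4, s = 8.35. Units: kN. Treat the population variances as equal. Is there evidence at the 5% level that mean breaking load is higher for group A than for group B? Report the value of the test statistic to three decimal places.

Let group 1 = group A, group 2 = group B. H0: μ_1 = μ_2; H1: μ_1 > μ_2 (two-sample pooled-variance t-test, right-tailed).
s_p² = [(8−1)·11² + (17−1)·8.35²]/(8+17−2) = 85.3287
t = (73.9 − 63.4)/√[85.3287·(1/8 + 1/17)] = 2.651
df = n₁ + n₂ − 2 = 23
p-value = P(T ≥ 2.651) ≈ 0.0071
Since p ≈ 0.0071 < α = 0.05, reject H0; the evidence is statistically significant.

2.651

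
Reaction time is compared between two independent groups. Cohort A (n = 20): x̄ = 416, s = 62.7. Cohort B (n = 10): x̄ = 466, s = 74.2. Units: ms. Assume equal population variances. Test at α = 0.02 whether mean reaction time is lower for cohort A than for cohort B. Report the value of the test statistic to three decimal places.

Let group 1 = cohort A, group 2 = cohort B. H0: μ_1 = μ_2; H1: μ_1 < μ_2 (two-sample pooled-variance t-test, left-tailed).
s_p² = [(20−1)·62.7² + (10−1)·74.2²]/(20+10−2) = 4437.33
t = (416 − 466)/√[4437.33·(1/20 + 1/10)] = -1.938
df = n₁ + n₂ − 2 = 28
p-value = P(T ≤ -1.938) ≈ 0.031
Since p ≈ 0.031 > α = 0.02, fail to reject H0; the evidence is not statistically significant.

-1.938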